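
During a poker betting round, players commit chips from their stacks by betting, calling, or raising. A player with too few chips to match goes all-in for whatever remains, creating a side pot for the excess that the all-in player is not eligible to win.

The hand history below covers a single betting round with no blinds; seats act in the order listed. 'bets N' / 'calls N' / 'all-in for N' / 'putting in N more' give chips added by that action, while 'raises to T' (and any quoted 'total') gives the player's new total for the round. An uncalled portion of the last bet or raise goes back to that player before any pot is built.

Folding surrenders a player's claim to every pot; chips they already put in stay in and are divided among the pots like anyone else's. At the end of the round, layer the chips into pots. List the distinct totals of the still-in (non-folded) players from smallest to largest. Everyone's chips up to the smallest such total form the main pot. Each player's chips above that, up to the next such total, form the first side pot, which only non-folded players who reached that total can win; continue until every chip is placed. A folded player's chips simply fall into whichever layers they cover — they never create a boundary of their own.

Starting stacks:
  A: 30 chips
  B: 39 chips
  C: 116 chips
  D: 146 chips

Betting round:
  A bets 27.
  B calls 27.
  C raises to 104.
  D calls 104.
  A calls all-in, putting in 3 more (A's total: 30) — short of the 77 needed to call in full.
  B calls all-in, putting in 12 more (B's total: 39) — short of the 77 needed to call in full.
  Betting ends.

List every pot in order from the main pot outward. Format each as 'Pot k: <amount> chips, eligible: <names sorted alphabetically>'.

Contributions: A=30, B=39, C=104, D=104
Pot levels (distinct totals of non-folded players): 30, 39, 104
Layer 1-30: 30 each from A, B, C, D = 30*4 = 120 chips; eligible A, B, C, D
Layer 31-39: 9 each from B, C, D = 9*3 = 27 chips; eligible B, C, D
Layer 40-104: 65 each from C, D = 65*2 = 130 chips; eligible C, D

Pot 1: 120 chips, eligible: A, B, C, D
Pot 2: 27 chips, eligible: B, C, D
Pot 3: 130 chips, eligible: C, D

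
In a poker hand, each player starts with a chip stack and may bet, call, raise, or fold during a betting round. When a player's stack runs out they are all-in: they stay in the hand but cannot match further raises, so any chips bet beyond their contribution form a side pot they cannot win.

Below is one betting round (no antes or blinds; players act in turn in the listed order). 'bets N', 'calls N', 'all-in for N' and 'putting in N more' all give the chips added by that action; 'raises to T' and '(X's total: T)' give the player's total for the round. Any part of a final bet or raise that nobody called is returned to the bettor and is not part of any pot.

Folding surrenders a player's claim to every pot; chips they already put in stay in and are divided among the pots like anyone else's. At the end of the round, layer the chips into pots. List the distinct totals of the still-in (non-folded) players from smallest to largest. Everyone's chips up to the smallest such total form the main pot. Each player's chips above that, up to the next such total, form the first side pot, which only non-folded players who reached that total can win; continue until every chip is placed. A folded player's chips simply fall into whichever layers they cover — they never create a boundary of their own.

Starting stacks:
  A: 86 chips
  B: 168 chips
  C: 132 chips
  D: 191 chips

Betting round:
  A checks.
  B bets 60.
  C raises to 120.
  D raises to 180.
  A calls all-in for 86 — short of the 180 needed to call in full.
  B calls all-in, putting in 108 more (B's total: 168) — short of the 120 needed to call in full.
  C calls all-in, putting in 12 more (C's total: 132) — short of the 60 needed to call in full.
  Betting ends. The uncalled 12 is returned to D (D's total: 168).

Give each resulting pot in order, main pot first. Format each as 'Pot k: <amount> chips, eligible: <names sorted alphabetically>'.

Contributions (after 12 returned to D): A=86, B=168, C=132, D=168
Pot levels (distinct totals of non-folded players): 86, 132, 168
Layer 1-86: 86 each from A, B, C, D = 86*4 = 344 chips; eligible A, B, C, D
Layer 87-132: 46 each from B, C, D = 46*3 = 138 chips; eligible B, C, D
Layer 133-168: 36 each from B, D = 36*2 = 72 chips; eligible B, D

Pot 1: 344 chips, eligible: A, B, C, D
Pot 2: 138 chips, eligible: B, C, D
Pot 3: 72 chips, eligible: B, D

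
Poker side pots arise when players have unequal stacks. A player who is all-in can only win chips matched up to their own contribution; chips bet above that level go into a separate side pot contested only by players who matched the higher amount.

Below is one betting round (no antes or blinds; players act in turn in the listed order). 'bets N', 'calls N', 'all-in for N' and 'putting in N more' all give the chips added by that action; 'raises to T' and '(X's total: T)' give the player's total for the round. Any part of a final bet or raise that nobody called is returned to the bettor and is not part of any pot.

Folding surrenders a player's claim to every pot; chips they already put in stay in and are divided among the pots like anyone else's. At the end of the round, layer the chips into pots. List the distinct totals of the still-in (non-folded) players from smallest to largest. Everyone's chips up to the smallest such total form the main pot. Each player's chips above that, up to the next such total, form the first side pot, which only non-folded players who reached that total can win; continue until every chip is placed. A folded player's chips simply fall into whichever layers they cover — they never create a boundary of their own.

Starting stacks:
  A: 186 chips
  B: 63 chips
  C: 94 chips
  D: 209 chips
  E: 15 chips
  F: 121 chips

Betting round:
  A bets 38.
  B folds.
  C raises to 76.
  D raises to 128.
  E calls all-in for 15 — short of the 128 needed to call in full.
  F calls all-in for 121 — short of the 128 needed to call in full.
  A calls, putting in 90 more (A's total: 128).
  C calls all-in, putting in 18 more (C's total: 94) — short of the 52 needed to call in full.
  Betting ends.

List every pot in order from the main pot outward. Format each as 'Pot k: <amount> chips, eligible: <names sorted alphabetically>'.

Pot 1: 75 chips, eligible: A, C, D, E, F
Pot 2: 316 chips, eligible: A, C, D, F
Pot 3: 81 chips, eligible: A, D, F
Pot 4: 14 chips, eligible: A, D

Derivation:
Contributions: A=128, C=94, D=128, E=15, F=121
Folded: B
Pot levels (distinct totals of non-folded players): 15, 94, 121, 128
Layer 1-15: 15 each from A, C, D, E, F = 15*5 = 75 chips; eligible A, C, D, E, F
Layer 16-94: 79 each from A, C, D, F = 79*4 = 316 chips; eligible A, C, D, F
Layer 95-121: 27 each from A, D, F = 27*3 = 81 chips; eligible A, D, F
Layer 122-128: 7 each from A, D = 7*2 = 14 chips; eligible A, D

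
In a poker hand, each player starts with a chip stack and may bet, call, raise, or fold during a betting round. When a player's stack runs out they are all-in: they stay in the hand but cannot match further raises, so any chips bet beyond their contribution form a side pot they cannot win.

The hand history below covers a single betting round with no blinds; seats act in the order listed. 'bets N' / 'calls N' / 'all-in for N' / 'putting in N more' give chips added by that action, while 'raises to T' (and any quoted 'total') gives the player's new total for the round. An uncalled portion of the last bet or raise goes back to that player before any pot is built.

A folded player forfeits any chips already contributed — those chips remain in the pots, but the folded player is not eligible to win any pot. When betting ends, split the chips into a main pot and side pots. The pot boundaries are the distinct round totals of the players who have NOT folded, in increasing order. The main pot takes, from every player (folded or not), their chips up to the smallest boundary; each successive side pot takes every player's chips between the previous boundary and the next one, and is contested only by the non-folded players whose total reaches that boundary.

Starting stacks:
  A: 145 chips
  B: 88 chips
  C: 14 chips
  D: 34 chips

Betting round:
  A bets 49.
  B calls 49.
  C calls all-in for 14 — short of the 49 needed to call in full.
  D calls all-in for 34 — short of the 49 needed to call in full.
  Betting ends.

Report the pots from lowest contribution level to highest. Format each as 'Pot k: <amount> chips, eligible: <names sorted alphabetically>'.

Pot 1: 56 chips, eligible: A, B, C, D
Pot 2: 60 chips, eligible: A, B, D
Pot 3: 30 chips, eligible: A, B

Derivation:
Contributions: A=49, B=49, C=14, D=34
Pot levels (distinct totals of non-folded players): 14, 34, 49
Layer 1-14: 14 each from A, B, C, D = 14*4 = 56 chips; eligible A, B, C, D
Layer 15-34: 20 each from A, B, D = 20*3 = 60 chips; eligible A, B, D
Layer 35-49: 15 each from A, B = 15*2 = 30 chips; eligible A, B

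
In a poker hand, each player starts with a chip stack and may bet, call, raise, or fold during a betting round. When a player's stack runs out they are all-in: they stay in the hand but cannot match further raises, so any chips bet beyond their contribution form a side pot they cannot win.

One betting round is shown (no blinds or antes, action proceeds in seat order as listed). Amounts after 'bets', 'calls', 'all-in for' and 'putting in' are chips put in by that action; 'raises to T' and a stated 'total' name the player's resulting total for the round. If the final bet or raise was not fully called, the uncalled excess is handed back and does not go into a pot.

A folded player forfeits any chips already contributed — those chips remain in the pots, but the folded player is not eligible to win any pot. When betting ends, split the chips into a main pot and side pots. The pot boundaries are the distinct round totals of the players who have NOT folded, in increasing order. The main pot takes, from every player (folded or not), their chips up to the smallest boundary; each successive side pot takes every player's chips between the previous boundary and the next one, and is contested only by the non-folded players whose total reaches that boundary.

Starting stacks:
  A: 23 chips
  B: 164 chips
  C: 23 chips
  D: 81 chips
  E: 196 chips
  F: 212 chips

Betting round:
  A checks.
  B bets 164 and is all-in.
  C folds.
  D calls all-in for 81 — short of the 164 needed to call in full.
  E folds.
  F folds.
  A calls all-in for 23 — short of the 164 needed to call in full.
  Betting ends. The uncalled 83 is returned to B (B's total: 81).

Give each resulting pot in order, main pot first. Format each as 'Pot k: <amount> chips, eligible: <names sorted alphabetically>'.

Contributions (after 83 returned to B): A=23, B=81, D=81
Folded: C, E, F
Pot levels (distinct totals of non-folded players): 23, 81
Layer 1-23: 23 each from A, B, D = 23*3 = 69 chips; eligible A, B, D
Layer 24-81: 58 each from B, D = 58*2 = 116 chips; eligible B, D

Pot 1: 69 chips, eligible: A, B, D
Pot 2: 116 chips, eligible: B, D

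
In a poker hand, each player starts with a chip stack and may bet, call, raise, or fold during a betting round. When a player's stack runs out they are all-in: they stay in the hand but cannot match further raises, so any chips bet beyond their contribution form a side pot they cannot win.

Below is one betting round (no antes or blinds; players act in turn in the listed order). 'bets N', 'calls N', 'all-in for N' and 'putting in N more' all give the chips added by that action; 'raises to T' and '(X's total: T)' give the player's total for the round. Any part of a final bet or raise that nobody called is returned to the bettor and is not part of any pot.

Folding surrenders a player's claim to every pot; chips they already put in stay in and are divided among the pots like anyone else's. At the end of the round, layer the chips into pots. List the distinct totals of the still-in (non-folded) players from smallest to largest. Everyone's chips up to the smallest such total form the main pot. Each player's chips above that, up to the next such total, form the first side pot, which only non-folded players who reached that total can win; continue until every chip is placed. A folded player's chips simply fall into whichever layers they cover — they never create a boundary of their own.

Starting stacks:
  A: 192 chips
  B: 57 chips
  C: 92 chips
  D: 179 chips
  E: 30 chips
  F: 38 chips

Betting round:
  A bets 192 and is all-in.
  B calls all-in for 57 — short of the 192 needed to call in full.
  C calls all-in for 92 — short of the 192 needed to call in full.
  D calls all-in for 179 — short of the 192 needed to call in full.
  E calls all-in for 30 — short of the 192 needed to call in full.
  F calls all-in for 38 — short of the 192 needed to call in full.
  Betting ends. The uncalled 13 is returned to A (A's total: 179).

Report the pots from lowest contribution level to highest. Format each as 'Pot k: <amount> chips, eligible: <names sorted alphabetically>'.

Pot 1: 180 chips, eligible: A, B, C, D, E, F
Pot 2: 40 chips, eligible: A, B, C, D, F
Pot 3: 76 chips, eligible: A, B, C, D
Pot 4: 105 chips, eligible: A, C, D
Pot 5: 174 chips, eligible: A, D

Derivation:
Contributions (after 13 returned to A): A=179, B=57, C=92, D=179, E=30, F=38
Pot levels (distinct totals of non-folded players): 30, 38, 57, 92, 179
Layer 1-30: 30 each from A, B, C, D, E, F = 30*6 = 180 chips; eligible A, B, C, D, E, F
Layer 31-38: 8 each from A, B, C, D, F = 8*5 = 40 chips; eligible A, B, C, D, F
Layer 39-57: 19 each from A, B, C, D = 19*4 = 76 chips; eligible A, B, C, D
Layer 58-92: 35 each from A, C, D = 35*3 = 105 chips; eligible A, C, D
Layer 93-179: 87 each from A, D = 87*2 = 174 chips; eligible A, D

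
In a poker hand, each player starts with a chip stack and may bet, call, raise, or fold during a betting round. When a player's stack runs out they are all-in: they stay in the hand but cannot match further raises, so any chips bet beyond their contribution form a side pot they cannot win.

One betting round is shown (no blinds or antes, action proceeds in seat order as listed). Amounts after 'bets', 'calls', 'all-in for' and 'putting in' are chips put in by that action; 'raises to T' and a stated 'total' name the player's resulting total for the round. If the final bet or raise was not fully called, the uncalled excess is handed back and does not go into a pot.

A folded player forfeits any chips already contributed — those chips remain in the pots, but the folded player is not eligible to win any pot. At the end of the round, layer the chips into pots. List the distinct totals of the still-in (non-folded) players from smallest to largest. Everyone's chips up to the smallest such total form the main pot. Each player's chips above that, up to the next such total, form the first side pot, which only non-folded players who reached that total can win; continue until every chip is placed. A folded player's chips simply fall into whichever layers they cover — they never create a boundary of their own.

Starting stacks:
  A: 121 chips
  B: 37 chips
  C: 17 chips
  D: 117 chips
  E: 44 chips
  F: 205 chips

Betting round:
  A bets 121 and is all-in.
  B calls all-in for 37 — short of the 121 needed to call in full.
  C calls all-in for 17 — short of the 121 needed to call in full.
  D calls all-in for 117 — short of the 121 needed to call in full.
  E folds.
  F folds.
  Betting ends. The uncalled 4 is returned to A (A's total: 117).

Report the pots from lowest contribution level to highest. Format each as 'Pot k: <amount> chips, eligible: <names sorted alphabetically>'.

Contributions (after 4 returned to A): A=117, B=37, C=17, D=117
Folded: E, F
Pot levels (distinct totals of non-folded players): 17, 37, 117
Layer 1-17: 17 each from A, B, C, D = 17*4 = 68 chips; eligible A, B, C, D
Layer 18-37: 20 each from A, B, D = 20*3 = 60 chips; eligible A, B, D
Layer 38-117: 80 each from A, D = 80*2 = 160 chips; eligible A, D

Pot 1: 68 chips, eligible: A, B, C, D
Pot 2: 60 chips, eligible: A, B, D
Pot 3: 160 chips, eligible: A, D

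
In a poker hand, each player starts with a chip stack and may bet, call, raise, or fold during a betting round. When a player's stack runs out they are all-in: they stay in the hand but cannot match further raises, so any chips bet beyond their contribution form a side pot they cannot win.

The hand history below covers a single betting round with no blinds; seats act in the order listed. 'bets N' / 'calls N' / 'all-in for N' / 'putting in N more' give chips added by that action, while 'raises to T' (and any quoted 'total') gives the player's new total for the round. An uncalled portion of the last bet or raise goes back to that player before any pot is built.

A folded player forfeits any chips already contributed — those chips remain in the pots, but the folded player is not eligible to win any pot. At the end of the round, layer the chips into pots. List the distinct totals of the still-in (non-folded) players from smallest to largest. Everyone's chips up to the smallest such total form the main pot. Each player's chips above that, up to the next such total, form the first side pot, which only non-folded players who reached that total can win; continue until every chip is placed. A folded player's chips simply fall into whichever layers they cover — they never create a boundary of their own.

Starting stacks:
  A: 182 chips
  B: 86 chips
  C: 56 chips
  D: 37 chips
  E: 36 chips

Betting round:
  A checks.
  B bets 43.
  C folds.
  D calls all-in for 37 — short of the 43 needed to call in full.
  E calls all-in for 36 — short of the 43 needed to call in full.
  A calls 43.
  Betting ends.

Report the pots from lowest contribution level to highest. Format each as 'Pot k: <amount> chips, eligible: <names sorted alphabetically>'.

Contributions: A=43, B=43, D=37, E=36
Folded: C
Pot levels (distinct totals of non-folded players): 36, 37, 43
Layer 1-36: 36 each from A, B, D, E = 36*4 = 144 chips; eligible A, B, D, E
Layer 37-37: 1 each from A, B, D = 1*3 = 3 chips; eligible A, B, D
Layer 38-43: 6 each from A, B = 6*2 = 12 chips; eligible A, B

Pot 1: 144 chips, eligible: A, B, D, E
Pot 2: 3 chips, eligible: A, B, D
Pot 3: 12 chips, eligible: A, B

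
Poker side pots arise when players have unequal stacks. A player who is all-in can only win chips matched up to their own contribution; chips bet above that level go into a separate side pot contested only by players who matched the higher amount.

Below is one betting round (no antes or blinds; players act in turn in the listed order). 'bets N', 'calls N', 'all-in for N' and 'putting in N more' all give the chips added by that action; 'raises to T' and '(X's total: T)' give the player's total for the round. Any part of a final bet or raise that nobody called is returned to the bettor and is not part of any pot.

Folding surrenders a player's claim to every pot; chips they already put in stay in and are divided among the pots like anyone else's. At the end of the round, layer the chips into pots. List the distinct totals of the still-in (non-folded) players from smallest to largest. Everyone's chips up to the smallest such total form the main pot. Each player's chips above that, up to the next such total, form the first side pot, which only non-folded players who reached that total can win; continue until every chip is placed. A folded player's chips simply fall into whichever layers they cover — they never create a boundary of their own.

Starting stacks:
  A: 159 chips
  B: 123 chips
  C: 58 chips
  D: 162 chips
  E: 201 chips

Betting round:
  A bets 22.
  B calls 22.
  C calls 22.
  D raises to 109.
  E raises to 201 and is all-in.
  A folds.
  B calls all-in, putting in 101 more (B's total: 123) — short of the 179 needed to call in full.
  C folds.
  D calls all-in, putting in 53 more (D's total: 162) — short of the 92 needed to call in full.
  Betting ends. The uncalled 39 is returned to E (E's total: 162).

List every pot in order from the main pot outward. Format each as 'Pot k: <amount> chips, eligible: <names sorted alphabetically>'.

Contributions (after 39 returned to E): A=22, B=123, C=22, D=162, E=162
Folded: A, C
Pot levels (distinct totals of non-folded players): 123, 162
Layer 1-123: A 22 + B 123 + C 22 + D 123 + E 123 = 413 chips; eligible B, D, E
Layer 124-162: 39 each from D, E = 39*2 = 78 chips; eligible D, E

Pot 1: 413 chips, eligible: B, D, E
Pot 2: 78 chips, eligible: D, E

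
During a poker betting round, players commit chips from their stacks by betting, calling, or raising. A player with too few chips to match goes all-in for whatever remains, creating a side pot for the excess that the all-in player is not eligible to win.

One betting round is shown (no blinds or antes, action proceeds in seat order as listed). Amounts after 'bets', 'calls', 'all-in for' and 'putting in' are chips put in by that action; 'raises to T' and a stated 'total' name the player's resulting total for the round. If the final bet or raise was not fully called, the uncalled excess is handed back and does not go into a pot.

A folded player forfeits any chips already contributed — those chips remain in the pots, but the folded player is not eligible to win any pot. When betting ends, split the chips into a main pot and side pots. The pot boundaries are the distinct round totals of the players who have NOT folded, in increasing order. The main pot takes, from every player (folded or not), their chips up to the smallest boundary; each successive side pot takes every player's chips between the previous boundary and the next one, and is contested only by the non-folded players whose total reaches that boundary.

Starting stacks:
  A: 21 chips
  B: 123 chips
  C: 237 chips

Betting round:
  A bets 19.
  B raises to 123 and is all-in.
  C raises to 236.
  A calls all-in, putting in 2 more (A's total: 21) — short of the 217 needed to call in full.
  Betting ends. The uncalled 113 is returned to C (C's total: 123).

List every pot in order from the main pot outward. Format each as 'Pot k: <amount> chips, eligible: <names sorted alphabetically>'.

Pot 1: 63 chips, eligible: A, B, C
Pot 2: 204 chips, eligible: B, C

Derivation:
Contributions (after 113 returned to C): A=21, B=123, C=123
Pot levels (distinct totals of non-folded players): 21, 123
Layer 1-21: 21 each from A, B, C = 21*3 = 63 chips; eligible A, B, C
Layer 22-123: 102 each from B, C = 102*2 = 204 chips; eligible B, C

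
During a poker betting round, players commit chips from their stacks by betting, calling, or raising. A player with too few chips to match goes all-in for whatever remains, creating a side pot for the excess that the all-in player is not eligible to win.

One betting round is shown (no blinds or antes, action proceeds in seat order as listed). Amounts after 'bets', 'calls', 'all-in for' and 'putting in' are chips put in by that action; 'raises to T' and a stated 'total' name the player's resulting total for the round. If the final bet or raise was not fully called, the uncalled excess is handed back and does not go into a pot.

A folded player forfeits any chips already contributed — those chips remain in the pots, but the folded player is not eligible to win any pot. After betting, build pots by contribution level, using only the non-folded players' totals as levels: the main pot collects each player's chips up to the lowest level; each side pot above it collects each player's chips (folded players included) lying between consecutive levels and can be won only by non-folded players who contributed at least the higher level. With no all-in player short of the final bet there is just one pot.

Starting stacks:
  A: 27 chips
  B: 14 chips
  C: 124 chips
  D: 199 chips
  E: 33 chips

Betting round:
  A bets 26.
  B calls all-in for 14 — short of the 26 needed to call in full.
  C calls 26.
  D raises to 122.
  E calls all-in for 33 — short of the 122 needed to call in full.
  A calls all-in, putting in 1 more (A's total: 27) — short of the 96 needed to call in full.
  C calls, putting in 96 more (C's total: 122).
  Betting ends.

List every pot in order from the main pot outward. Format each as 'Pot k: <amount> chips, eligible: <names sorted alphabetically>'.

Contributions: A=27, B=14, C=122, D=122, E=33
Pot levels (distinct totals of non-folded players): 14, 27, 33, 122
Layer 1-14: 14 each from A, B, C, D, E = 14*5 = 70 chips; eligible A, B, C, D, E
Layer 15-27: 13 each from A, C, D, E = 13*4 = 52 chips; eligible A, C, D, E
Layer 28-33: 6 each from C, D, E = 6*3 = 18 chips; eligible C, D, E
Layer 34-122: 89 each from C, D = 89*2 = 178 chips; eligible C, D

Pot 1: 70 chips, eligible: A, B, C, D, E
Pot 2: 52 chips, eligible: A, C, D, E
Pot 3: 18 chips, eligible: C, D, E
Pot 4: 178 chips, eligible: C, D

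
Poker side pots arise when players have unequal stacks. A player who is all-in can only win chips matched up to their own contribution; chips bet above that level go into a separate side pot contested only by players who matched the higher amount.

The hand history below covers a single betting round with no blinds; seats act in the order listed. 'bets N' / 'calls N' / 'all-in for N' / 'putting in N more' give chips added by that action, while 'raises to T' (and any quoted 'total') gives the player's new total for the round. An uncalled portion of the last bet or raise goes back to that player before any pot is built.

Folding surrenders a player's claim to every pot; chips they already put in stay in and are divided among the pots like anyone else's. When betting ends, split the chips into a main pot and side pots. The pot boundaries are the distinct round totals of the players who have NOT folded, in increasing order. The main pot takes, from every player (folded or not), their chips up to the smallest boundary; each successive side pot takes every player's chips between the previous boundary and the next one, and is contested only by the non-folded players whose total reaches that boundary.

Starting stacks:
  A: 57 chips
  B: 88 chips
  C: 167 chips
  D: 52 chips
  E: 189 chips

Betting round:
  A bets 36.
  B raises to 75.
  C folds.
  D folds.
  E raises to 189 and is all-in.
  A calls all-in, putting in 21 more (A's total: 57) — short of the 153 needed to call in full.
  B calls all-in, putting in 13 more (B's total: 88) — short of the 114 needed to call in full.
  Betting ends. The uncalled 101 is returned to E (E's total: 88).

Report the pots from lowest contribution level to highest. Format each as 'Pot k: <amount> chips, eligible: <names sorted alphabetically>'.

Pot 1: 171 chips, eligible: A, B, E
Pot 2: 62 chips, eligible: B, E

Derivation:
Contributions (after 101 returned to E): A=57, B=88, E=88
Folded: C, D
Pot levels (distinct totals of non-folded players): 57, 88
Layer 1-57: 57 each from A, B, E = 57*3 = 171 chips; eligible A, B, E
Layer 58-88: 31 each from B, E = 31*2 = 62 chips; eligible B, E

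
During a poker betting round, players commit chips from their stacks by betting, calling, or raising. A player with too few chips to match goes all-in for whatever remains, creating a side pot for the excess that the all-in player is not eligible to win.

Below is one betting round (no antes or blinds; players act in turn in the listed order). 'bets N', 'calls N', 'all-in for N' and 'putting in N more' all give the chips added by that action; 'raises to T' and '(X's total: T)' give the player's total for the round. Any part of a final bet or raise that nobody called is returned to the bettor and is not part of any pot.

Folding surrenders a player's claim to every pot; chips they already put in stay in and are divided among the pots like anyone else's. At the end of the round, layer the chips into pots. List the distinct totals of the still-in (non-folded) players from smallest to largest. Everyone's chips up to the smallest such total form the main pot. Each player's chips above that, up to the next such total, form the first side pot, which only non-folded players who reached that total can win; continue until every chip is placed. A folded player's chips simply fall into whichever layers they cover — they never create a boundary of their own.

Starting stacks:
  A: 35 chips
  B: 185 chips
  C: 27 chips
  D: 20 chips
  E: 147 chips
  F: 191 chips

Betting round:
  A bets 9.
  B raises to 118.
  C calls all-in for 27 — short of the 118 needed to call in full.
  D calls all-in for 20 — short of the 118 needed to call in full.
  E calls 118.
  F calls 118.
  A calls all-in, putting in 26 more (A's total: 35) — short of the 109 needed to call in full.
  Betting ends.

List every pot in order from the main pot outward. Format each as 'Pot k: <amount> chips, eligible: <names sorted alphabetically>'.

Pot 1: 120 chips, eligible: A, B, C, D, E, F
Pot 2: 35 chips, eligible: A, B, C, E, F
Pot 3: 32 chips, eligible: A, B, E, F
Pot 4: 249 chips, eligible: B, E, F

Derivation:
Contributions: A=35, B=118, C=27, D=20, E=118, F=118
Pot levels (distinct totals of non-folded players): 20, 27, 35, 118
Layer 1-20: 20 each from A, B, C, D, E, F = 20*6 = 120 chips; eligible A, B, C, D, E, F
Layer 21-27: 7 each from A, B, C, E, F = 7*5 = 35 chips; eligible A, B, C, E, F
Layer 28-35: 8 each from A, B, E, F = 8*4 = 32 chips; eligible A, B, E, F
Layer 36-118: 83 each from B, E, F = 83*3 = 249 chips; eligible B, E, F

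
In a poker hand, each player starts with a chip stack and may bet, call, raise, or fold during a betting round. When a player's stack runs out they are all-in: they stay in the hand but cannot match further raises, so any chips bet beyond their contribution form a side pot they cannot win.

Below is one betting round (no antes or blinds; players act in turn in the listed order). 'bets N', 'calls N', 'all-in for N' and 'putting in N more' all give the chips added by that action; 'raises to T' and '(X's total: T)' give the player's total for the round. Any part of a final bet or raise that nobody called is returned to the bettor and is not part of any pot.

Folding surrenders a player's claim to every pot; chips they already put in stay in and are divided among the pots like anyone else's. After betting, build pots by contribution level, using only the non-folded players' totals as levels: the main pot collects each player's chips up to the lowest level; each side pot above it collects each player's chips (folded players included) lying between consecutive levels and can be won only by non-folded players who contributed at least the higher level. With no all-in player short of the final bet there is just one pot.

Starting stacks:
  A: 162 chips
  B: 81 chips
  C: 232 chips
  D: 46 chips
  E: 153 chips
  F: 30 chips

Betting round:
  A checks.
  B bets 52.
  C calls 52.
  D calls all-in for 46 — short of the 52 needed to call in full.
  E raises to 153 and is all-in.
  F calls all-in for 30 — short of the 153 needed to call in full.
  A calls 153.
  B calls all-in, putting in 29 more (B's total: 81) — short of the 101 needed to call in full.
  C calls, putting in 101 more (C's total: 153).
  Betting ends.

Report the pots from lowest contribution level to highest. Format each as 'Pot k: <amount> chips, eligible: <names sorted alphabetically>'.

Contributions: A=153, B=81, C=153, D=46, E=153, F=30
Pot levels (distinct totals of non-folded players): 30, 46, 81, 153
Layer 1-30: 30 each from A, B, C, D, E, F = 30*6 = 180 chips; eligible A, B, C, D, E, F
Layer 31-46: 16 each from A, B, C, D, E = 16*5 = 80 chips; eligible A, B, C, D, E
Layer 47-81: 35 each from A, B, C, E = 35*4 = 140 chips; eligible A, B, C, E
Layer 82-153: 72 each from A, C, E = 72*3 = 216 chips; eligible A, C, E

Pot 1: 180 chips, eligible: A, B, C, D, E, F
Pot 2: 80 chips, eligible: A, B, C, D, E
Pot 3: 140 chips, eligible: A, B, C, E
Pot 4: 216 chips, eligible: A, C, E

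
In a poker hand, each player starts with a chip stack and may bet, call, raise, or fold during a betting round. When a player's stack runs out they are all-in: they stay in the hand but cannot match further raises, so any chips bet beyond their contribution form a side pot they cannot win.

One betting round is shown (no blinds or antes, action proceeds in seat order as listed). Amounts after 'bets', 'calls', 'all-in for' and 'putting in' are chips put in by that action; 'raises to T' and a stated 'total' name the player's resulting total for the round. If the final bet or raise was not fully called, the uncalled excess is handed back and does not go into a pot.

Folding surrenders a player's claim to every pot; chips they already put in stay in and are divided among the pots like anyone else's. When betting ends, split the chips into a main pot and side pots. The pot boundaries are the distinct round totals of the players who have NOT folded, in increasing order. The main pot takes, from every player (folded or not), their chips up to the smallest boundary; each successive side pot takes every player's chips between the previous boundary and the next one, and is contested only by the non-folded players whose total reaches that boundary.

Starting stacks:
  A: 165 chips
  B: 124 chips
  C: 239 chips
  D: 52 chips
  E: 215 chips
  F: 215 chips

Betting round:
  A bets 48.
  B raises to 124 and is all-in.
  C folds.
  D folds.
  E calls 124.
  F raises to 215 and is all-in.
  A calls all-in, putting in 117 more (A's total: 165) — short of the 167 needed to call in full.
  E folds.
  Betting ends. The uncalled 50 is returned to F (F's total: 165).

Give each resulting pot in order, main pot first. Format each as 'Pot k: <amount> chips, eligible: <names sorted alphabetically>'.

Pot 1: 496 chips, eligible: A, B, F
Pot 2: 82 chips, eligible: A, F

Derivation:
Contributions (after 50 returned to F): A=165, B=124, E=124, F=165
Folded: C, D, E
Pot levels (distinct totals of non-folded players): 124, 165
Layer 1-124: 124 each from A, B, E, F = 124*4 = 496 chips; eligible A, B, F
Layer 125-165: 41 each from A, F = 41*2 = 82 chips; eligible A, F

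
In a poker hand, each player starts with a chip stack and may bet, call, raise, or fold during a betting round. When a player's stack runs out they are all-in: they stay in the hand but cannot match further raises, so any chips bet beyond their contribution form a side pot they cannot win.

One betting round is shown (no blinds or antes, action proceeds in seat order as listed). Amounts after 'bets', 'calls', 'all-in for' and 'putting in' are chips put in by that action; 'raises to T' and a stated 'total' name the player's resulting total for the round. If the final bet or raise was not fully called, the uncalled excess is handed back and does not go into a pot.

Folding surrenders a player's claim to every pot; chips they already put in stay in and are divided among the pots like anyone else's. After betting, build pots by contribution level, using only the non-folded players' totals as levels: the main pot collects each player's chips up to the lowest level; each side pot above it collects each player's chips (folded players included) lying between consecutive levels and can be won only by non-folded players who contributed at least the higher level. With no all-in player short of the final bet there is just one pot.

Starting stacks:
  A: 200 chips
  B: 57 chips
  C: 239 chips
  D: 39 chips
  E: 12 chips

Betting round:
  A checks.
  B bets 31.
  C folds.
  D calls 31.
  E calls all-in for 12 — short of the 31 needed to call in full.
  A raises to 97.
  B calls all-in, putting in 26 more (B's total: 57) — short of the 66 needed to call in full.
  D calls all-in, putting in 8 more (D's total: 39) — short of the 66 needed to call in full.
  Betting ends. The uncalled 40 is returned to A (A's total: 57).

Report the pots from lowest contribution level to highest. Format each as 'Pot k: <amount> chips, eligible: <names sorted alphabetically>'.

Contributions (after 40 returned to A): A=57, B=57, D=39, E=12
Folded: C
Pot levels (distinct totals of non-folded players): 12, 39, 57
Layer 1-12: 12 each from A, B, D, E = 12*4 = 48 chips; eligible A, B, D, E
Layer 13-39: 27 each from A, B, D = 27*3 = 81 chips; eligible A, B, D
Layer 40-57: 18 each from A, B = 18*2 = 36 chips; eligible A, B

Pot 1: 48 chips, eligible: A, B, D, E
Pot 2: 81 chips, eligible: A, B, D
Pot 3: 36 chips, eligible: A, B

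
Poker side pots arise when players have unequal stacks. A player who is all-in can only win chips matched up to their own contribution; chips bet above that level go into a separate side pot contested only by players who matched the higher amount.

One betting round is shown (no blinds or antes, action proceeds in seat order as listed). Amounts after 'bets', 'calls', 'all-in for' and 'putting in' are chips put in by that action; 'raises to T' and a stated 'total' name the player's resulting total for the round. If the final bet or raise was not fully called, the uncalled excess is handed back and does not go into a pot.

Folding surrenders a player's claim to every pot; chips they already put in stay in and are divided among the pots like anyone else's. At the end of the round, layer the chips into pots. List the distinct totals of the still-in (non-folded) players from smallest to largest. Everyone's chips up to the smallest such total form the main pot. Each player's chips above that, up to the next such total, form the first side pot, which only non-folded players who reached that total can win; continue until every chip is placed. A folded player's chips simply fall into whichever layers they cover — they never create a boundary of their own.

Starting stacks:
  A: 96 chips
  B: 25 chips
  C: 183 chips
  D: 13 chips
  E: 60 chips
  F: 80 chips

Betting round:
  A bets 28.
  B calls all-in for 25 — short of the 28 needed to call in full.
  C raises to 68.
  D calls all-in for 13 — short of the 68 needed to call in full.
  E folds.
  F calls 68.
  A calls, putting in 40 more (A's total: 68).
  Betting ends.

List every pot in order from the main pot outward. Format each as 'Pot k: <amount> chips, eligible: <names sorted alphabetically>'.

Contributions: A=68, B=25, C=68, D=13, F=68
Folded: E
Pot levels (distinct totals of non-folded players): 13, 25, 68
Layer 1-13: 13 each from A, B, C, D, F = 13*5 = 65 chips; eligible A, B, C, D, F
Layer 14-25: 12 each from A, B, C, F = 12*4 = 48 chips; eligible A, B, C, F
Layer 26-68: 43 each from A, C, F = 43*3 = 129 chips; eligible A, C, F

Pot 1: 65 chips, eligible: A, B, C, D, F
Pot 2: 48 chips, eligible: A, B, C, F
Pot 3: 129 chips, eligible: A, C, F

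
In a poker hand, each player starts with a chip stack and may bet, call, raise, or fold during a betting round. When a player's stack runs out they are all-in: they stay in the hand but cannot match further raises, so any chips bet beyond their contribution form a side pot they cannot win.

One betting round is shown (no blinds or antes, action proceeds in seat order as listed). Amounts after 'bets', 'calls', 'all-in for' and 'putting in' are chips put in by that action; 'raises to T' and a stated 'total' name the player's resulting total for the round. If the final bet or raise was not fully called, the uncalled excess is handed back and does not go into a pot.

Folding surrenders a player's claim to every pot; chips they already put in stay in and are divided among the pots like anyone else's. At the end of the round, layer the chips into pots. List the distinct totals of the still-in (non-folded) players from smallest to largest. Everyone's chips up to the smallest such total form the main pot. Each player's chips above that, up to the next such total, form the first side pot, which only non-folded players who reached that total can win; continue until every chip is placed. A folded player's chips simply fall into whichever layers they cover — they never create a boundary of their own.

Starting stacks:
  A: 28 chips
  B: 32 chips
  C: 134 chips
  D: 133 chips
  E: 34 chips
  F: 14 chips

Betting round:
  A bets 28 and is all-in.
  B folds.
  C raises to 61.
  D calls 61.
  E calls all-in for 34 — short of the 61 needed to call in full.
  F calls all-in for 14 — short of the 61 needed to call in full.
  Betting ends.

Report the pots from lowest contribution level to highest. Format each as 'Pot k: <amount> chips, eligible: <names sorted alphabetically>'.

Contributions: A=28, C=61, D=61, E=34, F=14
Folded: B
Pot levels (distinct totals of non-folded players): 14, 28, 34, 61
Layer 1-14: 14 each from A, C, D, E, F = 14*5 = 70 chips; eligible A, C, D, E, F
Layer 15-28: 14 each from A, C, D, E = 14*4 = 56 chips; eligible A, C, D, E
Layer 29-34: 6 each from C, D, E = 6*3 = 18 chips; eligible C, D, E
Layer 35-61: 27 each from C, D = 27*2 = 54 chips; eligible C, D

Pot 1: 70 chips, eligible: A, C, D, E, F
Pot 2: 56 chips, eligible: A, C, D, E
Pot 3: 18 chips, eligible: C, D, E
Pot 4: 54 chips, eligible: C, D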